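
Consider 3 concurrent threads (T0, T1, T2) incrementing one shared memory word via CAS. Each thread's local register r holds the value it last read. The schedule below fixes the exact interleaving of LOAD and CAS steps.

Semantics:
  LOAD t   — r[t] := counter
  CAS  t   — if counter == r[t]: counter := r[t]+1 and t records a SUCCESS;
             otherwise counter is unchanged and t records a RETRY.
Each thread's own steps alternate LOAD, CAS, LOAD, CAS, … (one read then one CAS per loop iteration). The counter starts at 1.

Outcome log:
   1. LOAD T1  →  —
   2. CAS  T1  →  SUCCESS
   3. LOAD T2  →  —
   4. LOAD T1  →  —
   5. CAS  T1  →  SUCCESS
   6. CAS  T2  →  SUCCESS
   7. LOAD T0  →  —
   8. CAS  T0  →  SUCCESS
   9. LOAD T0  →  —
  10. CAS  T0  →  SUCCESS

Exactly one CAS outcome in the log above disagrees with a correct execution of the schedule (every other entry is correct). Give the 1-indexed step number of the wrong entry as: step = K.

Re-executing:
   1) LOAD T1:  M=1  r_T1=1
   2) CAS  T1:  M=2  r_T1=1 ✓
   3) LOAD T2:  M=2  r_T2=2
   4) LOAD T1:  M=2  r_T1=2
   5) CAS  T1:  M=3  r_T1=2 ✓
   6) CAS  T2:  M=3  r_T2=2 ✗
   7) LOAD T0:  M=3  r_T0=3
   8) CAS  T0:  M=4  r_T0=3 ✓
   9) LOAD T0:  M=4  r_T0=4
  10) CAS  T0:  M=5  r_T0=4 ✓
Mismatch at 6.

step = 6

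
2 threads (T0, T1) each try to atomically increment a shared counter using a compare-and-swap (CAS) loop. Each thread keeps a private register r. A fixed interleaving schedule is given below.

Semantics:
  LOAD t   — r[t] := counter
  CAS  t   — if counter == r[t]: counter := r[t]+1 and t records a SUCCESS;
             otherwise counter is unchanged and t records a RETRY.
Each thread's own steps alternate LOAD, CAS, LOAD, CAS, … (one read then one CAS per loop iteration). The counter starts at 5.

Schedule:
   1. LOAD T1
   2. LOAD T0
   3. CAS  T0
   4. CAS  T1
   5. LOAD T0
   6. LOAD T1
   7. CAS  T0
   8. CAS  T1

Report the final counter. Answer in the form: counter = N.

step 1: T1 LOAD ⇒ load; ctr=5 reg=5
step 2: T0 LOAD ⇒ load; ctr=5 reg=5
step 3: T0 CAS ⇒ ok; ctr=6 reg=5
step 4: T1 CAS ⇒ retry; ctr=6 reg=5
step 5: T0 LOAD ⇒ load; ctr=6 reg=6
step 6: T1 LOAD ⇒ load; ctr=6 reg=6
step 7: T0 CAS ⇒ ok; ctr=7 reg=6
step 8: T1 CAS ⇒ retry; ctr=7 reg=6

counter = 7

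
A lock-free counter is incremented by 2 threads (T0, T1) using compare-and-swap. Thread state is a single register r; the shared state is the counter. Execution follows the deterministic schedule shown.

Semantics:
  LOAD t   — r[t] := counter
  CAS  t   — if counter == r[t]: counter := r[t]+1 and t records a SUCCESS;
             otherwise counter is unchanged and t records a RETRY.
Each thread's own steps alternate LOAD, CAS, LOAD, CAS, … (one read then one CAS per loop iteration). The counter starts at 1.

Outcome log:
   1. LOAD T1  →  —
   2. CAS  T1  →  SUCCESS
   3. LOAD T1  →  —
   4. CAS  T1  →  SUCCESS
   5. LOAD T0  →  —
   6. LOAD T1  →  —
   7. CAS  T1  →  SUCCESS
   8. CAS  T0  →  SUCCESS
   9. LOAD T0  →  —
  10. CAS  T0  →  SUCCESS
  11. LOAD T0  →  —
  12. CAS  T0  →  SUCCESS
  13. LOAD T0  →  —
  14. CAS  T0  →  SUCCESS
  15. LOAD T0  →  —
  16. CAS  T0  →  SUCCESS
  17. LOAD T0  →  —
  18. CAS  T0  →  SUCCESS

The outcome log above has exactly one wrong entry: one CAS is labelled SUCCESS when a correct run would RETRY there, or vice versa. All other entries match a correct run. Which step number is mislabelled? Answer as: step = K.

step = 8

Correct run:
step 1: T1 LOAD ⇒ load; ctr=1 reg=1
step 2: T1 CAS ⇒ ok; ctr=2 reg=1
step 3: T1 LOAD ⇒ load; ctr=2 reg=2
step 4: T1 CAS ⇒ ok; ctr=3 reg=2
step 5: T0 LOAD ⇒ load; ctr=3 reg=3
step 6: T1 LOAD ⇒ load; ctr=3 reg=3
step 7: T1 CAS ⇒ ok; ctr=4 reg=3
step 8: T0 CAS ⇒ retry; ctr=4 reg=3
step 9: T0 LOAD ⇒ load; ctr=4 reg=4
step 10: T0 CAS ⇒ ok; ctr=5 reg=4
step 11: T0 LOAD ⇒ load; ctr=5 reg=5
step 12: T0 CAS ⇒ ok; ctr=6 reg=5
step 13: T0 LOAD ⇒ load; ctr=6 reg=6
step 14: T0 CAS ⇒ ok; ctr=7 reg=6
step 15: T0 LOAD ⇒ load; ctr=7 reg=7
step 16: T0 CAS ⇒ ok; ctr=8 reg=7
step 17: T0 LOAD ⇒ load; ctr=8 reg=8
step 18: T0 CAS ⇒ ok; ctr=9 reg=8
Flip is step 8.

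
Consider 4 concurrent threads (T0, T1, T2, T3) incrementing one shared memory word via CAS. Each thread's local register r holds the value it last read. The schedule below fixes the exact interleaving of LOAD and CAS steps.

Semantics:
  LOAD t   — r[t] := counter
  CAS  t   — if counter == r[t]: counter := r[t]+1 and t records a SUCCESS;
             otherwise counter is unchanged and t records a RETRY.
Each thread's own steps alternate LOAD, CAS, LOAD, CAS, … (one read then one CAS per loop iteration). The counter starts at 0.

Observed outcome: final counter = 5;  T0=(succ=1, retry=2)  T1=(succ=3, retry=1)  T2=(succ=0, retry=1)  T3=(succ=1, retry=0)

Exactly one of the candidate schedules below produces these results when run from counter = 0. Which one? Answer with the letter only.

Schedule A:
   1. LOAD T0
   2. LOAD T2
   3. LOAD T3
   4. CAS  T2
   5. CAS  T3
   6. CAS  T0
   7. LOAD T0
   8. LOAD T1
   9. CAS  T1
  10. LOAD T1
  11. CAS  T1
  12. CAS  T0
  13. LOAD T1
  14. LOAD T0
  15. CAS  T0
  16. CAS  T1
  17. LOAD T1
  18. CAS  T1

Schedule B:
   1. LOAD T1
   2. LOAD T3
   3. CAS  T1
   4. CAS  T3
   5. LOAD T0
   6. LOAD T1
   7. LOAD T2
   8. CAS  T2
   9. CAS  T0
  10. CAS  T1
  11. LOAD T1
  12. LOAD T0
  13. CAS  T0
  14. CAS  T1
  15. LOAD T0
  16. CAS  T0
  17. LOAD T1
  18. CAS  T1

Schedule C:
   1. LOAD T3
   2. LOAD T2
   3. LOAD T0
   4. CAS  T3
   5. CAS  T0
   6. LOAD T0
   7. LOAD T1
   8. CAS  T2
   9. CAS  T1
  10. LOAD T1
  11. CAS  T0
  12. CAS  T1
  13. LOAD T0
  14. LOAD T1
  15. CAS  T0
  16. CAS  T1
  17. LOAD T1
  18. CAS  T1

Tracing schedule C:
T3 LOAD — after: cnt=0, r=0 — load
T2 LOAD — after: cnt=0, r=0 — load
T0 LOAD — after: cnt=0, r=0 — load
T3 CAS — after: cnt=1, r=0 — ok
T0 CAS — after: cnt=1, r=0 — retry
T0 LOAD — after: cnt=1, r=1 — load
T1 LOAD — after: cnt=1, r=1 — load
T2 CAS — after: cnt=1, r=0 — retry
T1 CAS — after: cnt=2, r=1 — ok
T1 LOAD — after: cnt=2, r=2 — load
T0 CAS — after: cnt=2, r=1 — retry
T1 CAS — after: cnt=3, r=2 — ok
T0 LOAD — after: cnt=3, r=3 — load
T1 LOAD — after: cnt=3, r=3 — load
T0 CAS — after: cnt=4, r=3 — ok
T1 CAS — after: cnt=4, r=3 — retry
T1 LOAD — after: cnt=4, r=4 — load
T1 CAS — after: cnt=5, r=4 — ok

C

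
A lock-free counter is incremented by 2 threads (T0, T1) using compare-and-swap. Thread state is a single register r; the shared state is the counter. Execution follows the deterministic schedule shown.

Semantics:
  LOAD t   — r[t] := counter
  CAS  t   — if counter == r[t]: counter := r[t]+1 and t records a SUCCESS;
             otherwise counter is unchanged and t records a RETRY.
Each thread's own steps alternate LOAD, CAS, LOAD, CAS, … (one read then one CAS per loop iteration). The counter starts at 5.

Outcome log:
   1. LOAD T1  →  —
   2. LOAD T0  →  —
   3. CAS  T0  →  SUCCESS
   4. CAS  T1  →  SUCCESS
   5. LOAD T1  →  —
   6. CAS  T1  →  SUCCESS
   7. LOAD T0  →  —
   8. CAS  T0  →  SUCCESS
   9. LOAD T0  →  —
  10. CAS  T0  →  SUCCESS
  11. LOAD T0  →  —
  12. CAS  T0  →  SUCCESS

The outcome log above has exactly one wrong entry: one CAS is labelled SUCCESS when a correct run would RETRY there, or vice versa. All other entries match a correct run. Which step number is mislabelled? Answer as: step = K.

Re-executing:
step 1: T1 LOAD ⇒ load; ctr=5 reg=5
step 2: T0 LOAD ⇒ load; ctr=5 reg=5
step 3: T0 CAS ⇒ ok; ctr=6 reg=5
step 4: T1 CAS ⇒ retry; ctr=6 reg=5
step 5: T1 LOAD ⇒ load; ctr=6 reg=6
step 6: T1 CAS ⇒ ok; ctr=7 reg=6
step 7: T0 LOAD ⇒ load; ctr=7 reg=7
step 8: T0 CAS ⇒ ok; ctr=8 reg=7
step 9: T0 LOAD ⇒ load; ctr=8 reg=8
step 10: T0 CAS ⇒ ok; ctr=9 reg=8
step 11: T0 LOAD ⇒ load; ctr=9 reg=9
step 12: T0 CAS ⇒ ok; ctr=10 reg=9
Log disagrees first at step 4.

step = 4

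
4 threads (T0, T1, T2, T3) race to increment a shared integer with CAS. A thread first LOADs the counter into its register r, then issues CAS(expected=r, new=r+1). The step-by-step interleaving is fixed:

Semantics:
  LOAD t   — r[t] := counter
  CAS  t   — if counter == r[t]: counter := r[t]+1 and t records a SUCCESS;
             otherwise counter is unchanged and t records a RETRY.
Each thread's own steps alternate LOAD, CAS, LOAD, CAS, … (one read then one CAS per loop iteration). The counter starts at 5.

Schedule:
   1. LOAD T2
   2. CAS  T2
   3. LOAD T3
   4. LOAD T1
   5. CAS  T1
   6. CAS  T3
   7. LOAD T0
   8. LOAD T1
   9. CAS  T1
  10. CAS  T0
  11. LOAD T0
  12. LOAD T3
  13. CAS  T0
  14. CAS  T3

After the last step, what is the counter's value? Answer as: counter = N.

counter = 9

step 1: T2 LOAD ⇒ load; ctr=5 reg=5
step 2: T2 CAS ⇒ ok; ctr=6 reg=5
step 3: T3 LOAD ⇒ load; ctr=6 reg=6
step 4: T1 LOAD ⇒ load; ctr=6 reg=6
step 5: T1 CAS ⇒ ok; ctr=7 reg=6
step 6: T3 CAS ⇒ retry; ctr=7 reg=6
step 7: T0 LOAD ⇒ load; ctr=7 reg=7
step 8: T1 LOAD ⇒ load; ctr=7 reg=7
step 9: T1 CAS ⇒ ok; ctr=8 reg=7
step 10: T0 CAS ⇒ retry; ctr=8 reg=7
step 11: T0 LOAD ⇒ load; ctr=8 reg=8
step 12: T3 LOAD ⇒ load; ctr=8 reg=8
step 13: T0 CAS ⇒ ok; ctr=9 reg=8
step 14: T3 CAS ⇒ retry; ctr=9 reg=8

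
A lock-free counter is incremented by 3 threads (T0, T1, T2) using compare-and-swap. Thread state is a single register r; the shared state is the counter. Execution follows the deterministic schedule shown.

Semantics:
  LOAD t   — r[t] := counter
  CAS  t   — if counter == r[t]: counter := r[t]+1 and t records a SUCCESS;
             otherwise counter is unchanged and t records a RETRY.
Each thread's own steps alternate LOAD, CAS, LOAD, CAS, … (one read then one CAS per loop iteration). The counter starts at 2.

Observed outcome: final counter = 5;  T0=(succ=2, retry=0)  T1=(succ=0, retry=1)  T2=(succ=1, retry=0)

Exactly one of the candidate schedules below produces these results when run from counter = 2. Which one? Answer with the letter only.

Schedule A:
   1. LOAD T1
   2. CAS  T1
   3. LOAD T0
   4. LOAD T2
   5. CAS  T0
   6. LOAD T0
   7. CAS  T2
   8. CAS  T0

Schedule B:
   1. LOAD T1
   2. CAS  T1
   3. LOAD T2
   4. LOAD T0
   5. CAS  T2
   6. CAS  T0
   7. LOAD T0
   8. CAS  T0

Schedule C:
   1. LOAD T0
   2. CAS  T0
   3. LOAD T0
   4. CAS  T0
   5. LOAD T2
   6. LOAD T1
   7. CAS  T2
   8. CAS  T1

Simulating candidate C:
#1 T0 reads 2
#2 T0 CAS(2→3) writes; counter now 3
#3 T0 reads 3
#4 T0 CAS(3→4) writes; counter now 4
#5 T2 reads 4
#6 T1 reads 4
#7 T2 CAS(4→5) writes; counter now 5
#8 T1 CAS(4→5) fails; counter now 5

C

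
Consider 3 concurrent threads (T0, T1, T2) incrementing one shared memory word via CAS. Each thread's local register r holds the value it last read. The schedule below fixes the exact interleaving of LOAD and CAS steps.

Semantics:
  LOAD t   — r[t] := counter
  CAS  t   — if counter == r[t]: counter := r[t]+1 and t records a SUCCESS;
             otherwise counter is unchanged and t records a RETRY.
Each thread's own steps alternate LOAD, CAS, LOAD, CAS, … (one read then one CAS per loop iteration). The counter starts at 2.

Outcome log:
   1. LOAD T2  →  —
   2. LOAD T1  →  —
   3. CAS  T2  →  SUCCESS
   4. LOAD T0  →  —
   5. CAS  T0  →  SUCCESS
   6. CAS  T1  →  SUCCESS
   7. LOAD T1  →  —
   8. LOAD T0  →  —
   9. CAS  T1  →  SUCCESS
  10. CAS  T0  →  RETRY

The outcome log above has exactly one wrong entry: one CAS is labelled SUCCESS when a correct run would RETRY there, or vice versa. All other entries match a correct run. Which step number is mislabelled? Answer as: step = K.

Correct run:
   1) LOAD T2:  M=2  r_T2=2
   2) LOAD T1:  M=2  r_T1=2
   3) CAS  T2:  M=3  r_T2=2 ✓
   4) LOAD T0:  M=3  r_T0=3
   5) CAS  T0:  M=4  r_T0=3 ✓
   6) CAS  T1:  M=4  r_T1=2 ✗
   7) LOAD T1:  M=4  r_T1=4
   8) LOAD T0:  M=4  r_T0=4
   9) CAS  T1:  M=5  r_T1=4 ✓
  10) CAS  T0:  M=5  r_T0=4 ✗
Flip is step 6.

step = 6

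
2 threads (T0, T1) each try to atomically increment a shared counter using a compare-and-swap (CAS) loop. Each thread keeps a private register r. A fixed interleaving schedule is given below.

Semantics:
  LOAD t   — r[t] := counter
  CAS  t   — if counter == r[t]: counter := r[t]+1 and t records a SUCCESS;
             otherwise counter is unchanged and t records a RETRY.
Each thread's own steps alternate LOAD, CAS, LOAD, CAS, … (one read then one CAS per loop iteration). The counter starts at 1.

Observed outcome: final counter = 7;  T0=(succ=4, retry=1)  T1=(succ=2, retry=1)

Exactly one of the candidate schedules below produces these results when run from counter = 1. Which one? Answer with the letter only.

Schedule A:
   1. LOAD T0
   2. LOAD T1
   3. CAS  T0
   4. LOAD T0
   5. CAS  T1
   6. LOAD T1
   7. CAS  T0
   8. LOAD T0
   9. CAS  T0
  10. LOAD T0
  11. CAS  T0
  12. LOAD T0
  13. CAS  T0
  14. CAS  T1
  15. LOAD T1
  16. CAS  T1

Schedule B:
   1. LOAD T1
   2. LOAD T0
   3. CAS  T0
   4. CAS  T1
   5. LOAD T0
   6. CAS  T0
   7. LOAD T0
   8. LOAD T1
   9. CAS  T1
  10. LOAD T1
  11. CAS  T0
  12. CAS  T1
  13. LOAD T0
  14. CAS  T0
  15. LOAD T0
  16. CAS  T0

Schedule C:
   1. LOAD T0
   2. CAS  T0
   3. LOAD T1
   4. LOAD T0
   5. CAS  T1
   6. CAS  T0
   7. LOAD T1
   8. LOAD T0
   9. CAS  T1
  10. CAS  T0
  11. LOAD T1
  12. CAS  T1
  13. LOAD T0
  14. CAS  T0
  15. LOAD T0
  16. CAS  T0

Run B:
[1] T1.load  rd  (counter 1, T1.r 1)
[2] T0.load  rd  (counter 1, T0.r 1)
[3] T0.cas  hit  (counter 2, T0.r 1)
[4] T1.cas  miss  (counter 2, T1.r 1)
[5] T0.load  rd  (counter 2, T0.r 2)
[6] T0.cas  hit  (counter 3, T0.r 2)
[7] T0.load  rd  (counter 3, T0.r 3)
[8] T1.load  rd  (counter 3, T1.r 3)
[9] T1.cas  hit  (counter 4, T1.r 3)
[10] T1.load  rd  (counter 4, T1.r 4)
[11] T0.cas  miss  (counter 4, T0.r 3)
[12] T1.cas  hit  (counter 5, T1.r 4)
[13] T0.load  rd  (counter 5, T0.r 5)
[14] T0.cas  hit  (counter 6, T0.r 5)
[15] T0.load  rd  (counter 6, T0.r 6)
[16] T0.cas  hit  (counter 7, T0.r 6)

B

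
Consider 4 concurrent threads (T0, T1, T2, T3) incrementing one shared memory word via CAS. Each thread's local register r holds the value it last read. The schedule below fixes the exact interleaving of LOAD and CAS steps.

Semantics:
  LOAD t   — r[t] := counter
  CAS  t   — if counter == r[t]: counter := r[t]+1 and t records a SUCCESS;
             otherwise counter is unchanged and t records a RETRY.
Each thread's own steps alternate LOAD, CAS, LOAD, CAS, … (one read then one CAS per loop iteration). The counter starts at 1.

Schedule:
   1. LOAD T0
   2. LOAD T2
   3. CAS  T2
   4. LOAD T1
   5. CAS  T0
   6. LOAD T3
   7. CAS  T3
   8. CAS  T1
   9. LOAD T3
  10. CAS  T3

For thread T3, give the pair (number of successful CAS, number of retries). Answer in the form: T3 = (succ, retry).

T3 = (2, 0)

#1 T0 reads 1
#2 T2 reads 1
#3 T2 CAS(1→2) writes; counter now 2
#4 T1 reads 2
#5 T0 CAS(1→2) fails; counter now 2
#6 T3 reads 2
#7 T3 CAS(2→3) writes; counter now 3
#8 T1 CAS(2→3) fails; counter now 3
#9 T3 reads 3
#10 T3 CAS(3→4) writes; counter now 4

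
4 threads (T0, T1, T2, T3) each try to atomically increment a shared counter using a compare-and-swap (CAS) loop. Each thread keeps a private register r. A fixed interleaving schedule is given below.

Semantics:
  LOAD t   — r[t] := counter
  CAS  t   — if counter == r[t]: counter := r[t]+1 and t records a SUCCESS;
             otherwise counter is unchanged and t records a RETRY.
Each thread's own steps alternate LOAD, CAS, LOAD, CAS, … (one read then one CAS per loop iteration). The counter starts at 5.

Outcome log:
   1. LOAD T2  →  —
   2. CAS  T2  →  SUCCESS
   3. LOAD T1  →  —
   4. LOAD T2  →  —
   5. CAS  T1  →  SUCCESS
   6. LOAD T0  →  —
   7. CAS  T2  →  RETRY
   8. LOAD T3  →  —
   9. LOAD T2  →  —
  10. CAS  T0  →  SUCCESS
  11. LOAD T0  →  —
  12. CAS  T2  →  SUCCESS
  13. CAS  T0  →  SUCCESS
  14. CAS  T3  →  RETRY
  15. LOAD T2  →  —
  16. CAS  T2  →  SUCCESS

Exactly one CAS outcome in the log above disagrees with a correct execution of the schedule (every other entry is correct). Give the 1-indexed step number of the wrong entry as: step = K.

Correct run:
   1) LOAD T2:  M=5  r_T2=5
   2) CAS  T2:  M=6  r_T2=5 ✓
   3) LOAD T1:  M=6  r_T1=6
   4) LOAD T2:  M=6  r_T2=6
   5) CAS  T1:  M=7  r_T1=6 ✓
   6) LOAD T0:  M=7  r_T0=7
   7) CAS  T2:  M=7  r_T2=6 ✗
   8) LOAD T3:  M=7  r_T3=7
   9) LOAD T2:  M=7  r_T2=7
  10) CAS  T0:  M=8  r_T0=7 ✓
  11) LOAD T0:  M=8  r_T0=8
  12) CAS  T2:  M=8  r_T2=7 ✗
  13) CAS  T0:  M=9  r_T0=8 ✓
  14) CAS  T3:  M=9  r_T3=7 ✗
  15) LOAD T2:  M=9  r_T2=9
  16) CAS  T2:  M=10  r_T2=9 ✓
Flip is step 12.

step = 12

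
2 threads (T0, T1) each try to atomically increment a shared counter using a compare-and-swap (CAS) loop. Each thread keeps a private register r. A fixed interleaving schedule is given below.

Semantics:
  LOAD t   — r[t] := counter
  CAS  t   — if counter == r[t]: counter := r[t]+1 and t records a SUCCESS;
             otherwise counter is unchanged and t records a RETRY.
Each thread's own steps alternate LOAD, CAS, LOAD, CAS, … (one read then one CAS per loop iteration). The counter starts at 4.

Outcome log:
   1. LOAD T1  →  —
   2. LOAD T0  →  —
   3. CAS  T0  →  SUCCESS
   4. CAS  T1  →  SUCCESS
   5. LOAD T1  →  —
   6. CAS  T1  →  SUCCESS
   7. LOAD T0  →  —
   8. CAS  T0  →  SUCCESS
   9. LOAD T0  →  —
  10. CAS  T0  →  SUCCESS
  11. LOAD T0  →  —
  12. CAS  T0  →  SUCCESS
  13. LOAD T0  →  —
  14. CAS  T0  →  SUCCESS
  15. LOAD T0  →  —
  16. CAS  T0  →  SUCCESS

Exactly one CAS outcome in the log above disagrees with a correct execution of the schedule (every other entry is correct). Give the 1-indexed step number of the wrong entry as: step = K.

Reference trace:
1. LOAD T1 → mem=4 r[T1]=4 [LOAD]
2. LOAD T0 → mem=4 r[T0]=4 [LOAD]
3. CAS T0 → mem=5 r[T0]=4 [OK]
4. CAS T1 → mem=5 r[T1]=4 [RETRY]
5. LOAD T1 → mem=5 r[T1]=5 [LOAD]
6. CAS T1 → mem=6 r[T1]=5 [OK]
7. LOAD T0 → mem=6 r[T0]=6 [LOAD]
8. CAS T0 → mem=7 r[T0]=6 [OK]
9. LOAD T0 → mem=7 r[T0]=7 [LOAD]
10. CAS T0 → mem=8 r[T0]=7 [OK]
11. LOAD T0 → mem=8 r[T0]=8 [LOAD]
12. CAS T0 → mem=9 r[T0]=8 [OK]
13. LOAD T0 → mem=9 r[T0]=9 [LOAD]
14. CAS T0 → mem=10 r[T0]=9 [OK]
15. LOAD T0 → mem=10 r[T0]=10 [LOAD]
16. CAS T0 → mem=11 r[T0]=10 [OK]
Log disagrees first at step 4.

step = 4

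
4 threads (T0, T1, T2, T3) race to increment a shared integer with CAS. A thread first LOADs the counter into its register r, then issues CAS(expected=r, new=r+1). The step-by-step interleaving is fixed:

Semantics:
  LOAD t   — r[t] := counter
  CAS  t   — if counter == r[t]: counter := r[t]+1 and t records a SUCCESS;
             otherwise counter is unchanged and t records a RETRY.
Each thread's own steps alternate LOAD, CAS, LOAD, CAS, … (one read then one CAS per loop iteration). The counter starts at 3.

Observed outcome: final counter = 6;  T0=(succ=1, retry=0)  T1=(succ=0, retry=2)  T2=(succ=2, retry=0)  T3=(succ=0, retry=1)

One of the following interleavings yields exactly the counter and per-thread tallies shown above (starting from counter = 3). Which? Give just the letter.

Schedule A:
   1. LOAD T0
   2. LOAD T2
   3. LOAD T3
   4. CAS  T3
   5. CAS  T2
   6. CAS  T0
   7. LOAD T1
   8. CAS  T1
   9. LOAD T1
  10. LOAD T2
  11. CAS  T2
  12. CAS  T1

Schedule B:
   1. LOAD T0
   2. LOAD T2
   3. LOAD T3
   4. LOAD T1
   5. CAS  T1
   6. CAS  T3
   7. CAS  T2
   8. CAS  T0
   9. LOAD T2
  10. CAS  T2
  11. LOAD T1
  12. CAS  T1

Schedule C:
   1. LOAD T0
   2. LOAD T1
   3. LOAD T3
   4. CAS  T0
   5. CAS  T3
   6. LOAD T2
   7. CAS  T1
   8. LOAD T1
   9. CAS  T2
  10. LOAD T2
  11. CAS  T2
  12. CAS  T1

C

Run C:
   1) LOAD T0:  M=3  r_T0=3
   2) LOAD T1:  M=3  r_T1=3
   3) LOAD T3:  M=3  r_T3=3
   4) CAS  T0:  M=4  r_T0=3 ✓
   5) CAS  T3:  M=4  r_T3=3 ✗
   6) LOAD T2:  M=4  r_T2=4
   7) CAS  T1:  M=4  r_T1=3 ✗
   8) LOAD T1:  M=4  r_T1=4
   9) CAS  T2:  M=5  r_T2=4 ✓
  10) LOAD T2:  M=5  r_T2=5
  11) CAS  T2:  M=6  r_T2=5 ✓
  12) CAS  T1:  M=6  r_T1=4 ✗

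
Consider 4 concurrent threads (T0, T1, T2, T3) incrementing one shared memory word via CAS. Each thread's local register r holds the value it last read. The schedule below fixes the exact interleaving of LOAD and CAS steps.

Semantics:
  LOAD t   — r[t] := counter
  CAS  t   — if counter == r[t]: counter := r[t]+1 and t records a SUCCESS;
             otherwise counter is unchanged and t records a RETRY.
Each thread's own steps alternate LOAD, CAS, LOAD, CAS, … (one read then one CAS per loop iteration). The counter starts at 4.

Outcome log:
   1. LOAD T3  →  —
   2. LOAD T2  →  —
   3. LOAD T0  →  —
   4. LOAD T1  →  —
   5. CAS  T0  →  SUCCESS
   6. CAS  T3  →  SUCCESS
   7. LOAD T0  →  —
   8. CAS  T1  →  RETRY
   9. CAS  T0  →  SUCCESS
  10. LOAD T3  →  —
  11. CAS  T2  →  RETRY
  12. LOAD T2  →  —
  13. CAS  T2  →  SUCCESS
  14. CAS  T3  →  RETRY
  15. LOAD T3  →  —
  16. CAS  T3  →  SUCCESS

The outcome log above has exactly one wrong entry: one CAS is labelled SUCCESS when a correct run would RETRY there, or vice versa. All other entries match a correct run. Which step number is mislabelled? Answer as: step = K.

step = 6

Correct run:
step 1: T3 LOAD ⇒ load; ctr=4 reg=4
step 2: T2 LOAD ⇒ load; ctr=4 reg=4
step 3: T0 LOAD ⇒ load; ctr=4 reg=4
step 4: T1 LOAD ⇒ load; ctr=4 reg=4
step 5: T0 CAS ⇒ ok; ctr=5 reg=4
step 6: T3 CAS ⇒ retry; ctr=5 reg=4
step 7: T0 LOAD ⇒ load; ctr=5 reg=5
step 8: T1 CAS ⇒ retry; ctr=5 reg=4
step 9: T0 CAS ⇒ ok; ctr=6 reg=5
step 10: T3 LOAD ⇒ load; ctr=6 reg=6
step 11: T2 CAS ⇒ retry; ctr=6 reg=4
step 12: T2 LOAD ⇒ load; ctr=6 reg=6
step 13: T2 CAS ⇒ ok; ctr=7 reg=6
step 14: T3 CAS ⇒ retry; ctr=7 reg=6
step 15: T3 LOAD ⇒ load; ctr=7 reg=7
step 16: T3 CAS ⇒ ok; ctr=8 reg=7
Flip is step 6.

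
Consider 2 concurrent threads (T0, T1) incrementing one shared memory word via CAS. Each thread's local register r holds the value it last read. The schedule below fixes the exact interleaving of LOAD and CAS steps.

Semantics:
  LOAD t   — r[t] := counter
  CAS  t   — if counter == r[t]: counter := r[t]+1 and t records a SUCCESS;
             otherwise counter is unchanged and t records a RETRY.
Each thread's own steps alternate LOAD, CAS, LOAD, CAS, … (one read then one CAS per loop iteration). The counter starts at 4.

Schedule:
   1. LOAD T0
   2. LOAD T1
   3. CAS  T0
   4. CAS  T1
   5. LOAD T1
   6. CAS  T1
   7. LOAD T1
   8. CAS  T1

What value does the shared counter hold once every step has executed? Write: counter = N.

[1] T0.load  rd  (counter 4, T0.r 4)
[2] T1.load  rd  (counter 4, T1.r 4)
[3] T0.cas  hit  (counter 5, T0.r 4)
[4] T1.cas  miss  (counter 5, T1.r 4)
[5] T1.load  rd  (counter 5, T1.r 5)
[6] T1.cas  hit  (counter 6, T1.r 5)
[7] T1.load  rd  (counter 6, T1.r 6)
[8] T1.cas  hit  (counter 7, T1.r 6)

counter = 7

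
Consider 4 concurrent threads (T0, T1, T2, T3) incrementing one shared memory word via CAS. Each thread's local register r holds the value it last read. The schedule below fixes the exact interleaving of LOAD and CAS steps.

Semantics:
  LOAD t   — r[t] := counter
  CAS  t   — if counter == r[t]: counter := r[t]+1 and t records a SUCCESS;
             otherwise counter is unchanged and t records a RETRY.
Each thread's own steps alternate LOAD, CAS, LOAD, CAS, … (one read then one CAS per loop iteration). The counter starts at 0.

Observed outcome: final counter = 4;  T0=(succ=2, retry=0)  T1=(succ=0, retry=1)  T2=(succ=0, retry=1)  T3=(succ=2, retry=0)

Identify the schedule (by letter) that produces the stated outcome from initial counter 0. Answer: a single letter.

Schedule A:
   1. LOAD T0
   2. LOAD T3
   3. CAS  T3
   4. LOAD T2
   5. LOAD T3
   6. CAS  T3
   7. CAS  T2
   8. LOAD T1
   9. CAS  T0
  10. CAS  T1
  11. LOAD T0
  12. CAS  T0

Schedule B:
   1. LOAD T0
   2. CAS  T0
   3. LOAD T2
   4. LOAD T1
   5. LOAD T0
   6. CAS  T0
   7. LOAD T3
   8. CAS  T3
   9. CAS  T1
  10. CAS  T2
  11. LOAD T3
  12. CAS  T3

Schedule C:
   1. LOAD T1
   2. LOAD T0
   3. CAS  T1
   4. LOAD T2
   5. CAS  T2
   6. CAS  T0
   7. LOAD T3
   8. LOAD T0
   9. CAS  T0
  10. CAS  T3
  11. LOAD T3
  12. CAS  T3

Tracing schedule B:
step 1: T0 LOAD ⇒ load; ctr=0 reg=0
step 2: T0 CAS ⇒ ok; ctr=1 reg=0
step 3: T2 LOAD ⇒ load; ctr=1 reg=1
step 4: T1 LOAD ⇒ load; ctr=1 reg=1
step 5: T0 LOAD ⇒ load; ctr=1 reg=1
step 6: T0 CAS ⇒ ok; ctr=2 reg=1
step 7: T3 LOAD ⇒ load; ctr=2 reg=2
step 8: T3 CAS ⇒ ok; ctr=3 reg=2
step 9: T1 CAS ⇒ retry; ctr=3 reg=1
step 10: T2 CAS ⇒ retry; ctr=3 reg=1
step 11: T3 LOAD ⇒ load; ctr=3 reg=3
step 12: T3 CAS ⇒ ok; ctr=4 reg=3

B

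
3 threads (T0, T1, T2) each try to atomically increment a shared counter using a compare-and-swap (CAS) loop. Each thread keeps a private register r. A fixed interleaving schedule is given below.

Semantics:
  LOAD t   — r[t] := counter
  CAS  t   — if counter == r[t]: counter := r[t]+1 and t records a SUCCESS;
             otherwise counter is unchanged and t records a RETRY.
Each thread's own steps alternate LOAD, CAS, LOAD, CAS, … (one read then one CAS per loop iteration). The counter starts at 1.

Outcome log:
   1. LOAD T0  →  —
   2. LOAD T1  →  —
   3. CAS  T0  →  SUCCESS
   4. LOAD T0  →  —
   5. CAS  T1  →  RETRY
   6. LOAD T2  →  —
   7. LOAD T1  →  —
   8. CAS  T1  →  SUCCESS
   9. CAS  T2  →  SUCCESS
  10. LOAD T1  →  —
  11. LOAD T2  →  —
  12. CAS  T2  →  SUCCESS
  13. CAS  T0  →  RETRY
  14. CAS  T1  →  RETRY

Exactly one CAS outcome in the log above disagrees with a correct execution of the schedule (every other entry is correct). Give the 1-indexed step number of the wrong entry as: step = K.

Reference trace:
1. LOAD T0 → mem=1 r[T0]=1 [LOAD]
2. LOAD T1 → mem=1 r[T1]=1 [LOAD]
3. CAS T0 → mem=2 r[T0]=1 [OK]
4. LOAD T0 → mem=2 r[T0]=2 [LOAD]
5. CAS T1 → mem=2 r[T1]=1 [RETRY]
6. LOAD T2 → mem=2 r[T2]=2 [LOAD]
7. LOAD T1 → mem=2 r[T1]=2 [LOAD]
8. CAS T1 → mem=3 r[T1]=2 [OK]
9. CAS T2 → mem=3 r[T2]=2 [RETRY]
10. LOAD T1 → mem=3 r[T1]=3 [LOAD]
11. LOAD T2 → mem=3 r[T2]=3 [LOAD]
12. CAS T2 → mem=4 r[T2]=3 [OK]
13. CAS T0 → mem=4 r[T0]=2 [RETRY]
14. CAS T1 → mem=4 r[T1]=3 [RETRY]
Flip is step 9.

step = 9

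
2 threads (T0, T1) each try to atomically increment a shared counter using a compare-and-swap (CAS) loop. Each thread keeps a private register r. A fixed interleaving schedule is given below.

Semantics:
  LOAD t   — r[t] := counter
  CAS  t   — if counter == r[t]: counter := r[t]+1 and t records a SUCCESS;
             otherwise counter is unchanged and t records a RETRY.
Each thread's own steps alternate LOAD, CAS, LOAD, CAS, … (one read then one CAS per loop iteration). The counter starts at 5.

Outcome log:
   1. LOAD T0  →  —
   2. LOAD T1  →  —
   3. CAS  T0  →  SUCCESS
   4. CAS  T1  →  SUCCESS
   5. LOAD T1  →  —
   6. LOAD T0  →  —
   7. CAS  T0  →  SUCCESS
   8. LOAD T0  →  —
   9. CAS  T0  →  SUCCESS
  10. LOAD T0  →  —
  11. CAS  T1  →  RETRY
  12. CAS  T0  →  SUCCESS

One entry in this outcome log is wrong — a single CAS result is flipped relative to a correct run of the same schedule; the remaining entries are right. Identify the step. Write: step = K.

step = 4

Reference trace:
#1 T0 reads 5
#2 T1 reads 5
#3 T0 CAS(5→6) writes; counter now 6
#4 T1 CAS(5→6) fails; counter now 6
#5 T1 reads 6
#6 T0 reads 6
#7 T0 CAS(6→7) writes; counter now 7
#8 T0 reads 7
#9 T0 CAS(7→8) writes; counter now 8
#10 T0 reads 8
#11 T1 CAS(6→7) fails; counter now 8
#12 T0 CAS(8→9) writes; counter now 9
Mismatch at 4.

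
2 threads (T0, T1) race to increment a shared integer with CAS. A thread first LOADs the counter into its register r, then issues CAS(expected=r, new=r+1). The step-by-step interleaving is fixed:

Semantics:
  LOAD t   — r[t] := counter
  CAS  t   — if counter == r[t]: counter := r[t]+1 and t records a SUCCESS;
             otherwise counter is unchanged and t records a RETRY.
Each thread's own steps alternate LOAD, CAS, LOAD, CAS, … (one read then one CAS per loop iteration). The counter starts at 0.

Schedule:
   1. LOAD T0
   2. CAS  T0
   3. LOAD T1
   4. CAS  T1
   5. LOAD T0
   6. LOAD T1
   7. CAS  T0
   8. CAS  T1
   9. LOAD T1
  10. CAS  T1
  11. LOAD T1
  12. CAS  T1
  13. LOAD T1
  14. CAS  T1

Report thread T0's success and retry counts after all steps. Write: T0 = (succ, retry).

T0 = (2, 0)

T0 LOAD — after: cnt=0, r=0 — load
T0 CAS — after: cnt=1, r=0 — ok
T1 LOAD — after: cnt=1, r=1 — load
T1 CAS — after: cnt=2, r=1 — ok
T0 LOAD — after: cnt=2, r=2 — load
T1 LOAD — after: cnt=2, r=2 — load
T0 CAS — after: cnt=3, r=2 — ok
T1 CAS — after: cnt=3, r=2 — retry
T1 LOAD — after: cnt=3, r=3 — load
T1 CAS — after: cnt=4, r=3 — ok
T1 LOAD — after: cnt=4, r=4 — load
T1 CAS — after: cnt=5, r=4 — ok
T1 LOAD — after: cnt=5, r=5 — load
T1 CAS — after: cnt=6, r=5 — ok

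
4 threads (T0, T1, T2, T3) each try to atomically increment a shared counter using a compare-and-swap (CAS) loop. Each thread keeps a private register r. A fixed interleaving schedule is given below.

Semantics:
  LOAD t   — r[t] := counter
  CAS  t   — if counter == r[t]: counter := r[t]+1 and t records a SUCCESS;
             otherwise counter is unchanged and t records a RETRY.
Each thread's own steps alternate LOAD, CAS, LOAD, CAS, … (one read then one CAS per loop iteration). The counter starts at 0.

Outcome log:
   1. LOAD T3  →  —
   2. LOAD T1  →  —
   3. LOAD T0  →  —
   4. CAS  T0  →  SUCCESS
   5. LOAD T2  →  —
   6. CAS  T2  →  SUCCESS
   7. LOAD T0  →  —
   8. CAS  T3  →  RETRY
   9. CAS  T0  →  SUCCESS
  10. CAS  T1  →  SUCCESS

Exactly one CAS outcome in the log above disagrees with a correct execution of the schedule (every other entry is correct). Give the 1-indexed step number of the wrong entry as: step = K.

step = 10

Correct run:
T3 LOAD — after: cnt=0, r=0 — load
T1 LOAD — after: cnt=0, r=0 — load
T0 LOAD — after: cnt=0, r=0 — load
T0 CAS — after: cnt=1, r=0 — ok
T2 LOAD — after: cnt=1, r=1 — load
T2 CAS — after: cnt=2, r=1 — ok
T0 LOAD — after: cnt=2, r=2 — load
T3 CAS — after: cnt=2, r=0 — retry
T0 CAS — after: cnt=3, r=2 — ok
T1 CAS — after: cnt=3, r=0 — retry
Mismatch at 10.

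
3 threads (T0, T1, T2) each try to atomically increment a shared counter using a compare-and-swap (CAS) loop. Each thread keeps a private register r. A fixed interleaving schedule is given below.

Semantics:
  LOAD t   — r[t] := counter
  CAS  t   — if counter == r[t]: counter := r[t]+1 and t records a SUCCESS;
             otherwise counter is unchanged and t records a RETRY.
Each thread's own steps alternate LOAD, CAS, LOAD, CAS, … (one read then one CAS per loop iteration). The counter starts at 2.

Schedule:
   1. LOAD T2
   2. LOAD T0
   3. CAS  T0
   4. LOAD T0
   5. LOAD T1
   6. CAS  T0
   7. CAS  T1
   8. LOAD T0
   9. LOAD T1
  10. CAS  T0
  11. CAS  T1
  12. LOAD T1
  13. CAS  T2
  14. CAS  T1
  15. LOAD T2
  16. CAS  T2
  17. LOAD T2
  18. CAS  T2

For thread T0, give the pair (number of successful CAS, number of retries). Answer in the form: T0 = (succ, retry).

T0 = (3, 0)

#1 T2 reads 2
#2 T0 reads 2
#3 T0 CAS(2→3) writes; counter now 3
#4 T0 reads 3
#5 T1 reads 3
#6 T0 CAS(3→4) writes; counter now 4
#7 T1 CAS(3→4) fails; counter now 4
#8 T0 reads 4
#9 T1 reads 4
#10 T0 CAS(4→5) writes; counter now 5
#11 T1 CAS(4→5) fails; counter now 5
#12 T1 reads 5
#13 T2 CAS(2→3) fails; counter now 5
#14 T1 CAS(5→6) writes; counter now 6
#15 T2 reads 6
#16 T2 CAS(6→7) writes; counter now 7
#17 T2 reads 7
#18 T2 CAS(7→8) writes; counter now 8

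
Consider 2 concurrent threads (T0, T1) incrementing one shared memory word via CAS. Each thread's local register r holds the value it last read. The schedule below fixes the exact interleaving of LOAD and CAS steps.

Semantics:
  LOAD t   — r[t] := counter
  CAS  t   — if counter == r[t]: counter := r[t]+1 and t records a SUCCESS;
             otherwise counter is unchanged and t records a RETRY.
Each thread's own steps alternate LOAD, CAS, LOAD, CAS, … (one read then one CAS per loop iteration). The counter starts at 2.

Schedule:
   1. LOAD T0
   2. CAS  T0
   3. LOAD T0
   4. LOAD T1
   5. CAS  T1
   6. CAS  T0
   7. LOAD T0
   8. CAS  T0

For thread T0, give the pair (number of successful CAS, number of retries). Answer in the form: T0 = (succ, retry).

T0 = (2, 1)

   1) LOAD T0:  M=2  r_T0=2
   2) CAS  T0:  M=3  r_T0=2 ✓
   3) LOAD T0:  M=3  r_T0=3
   4) LOAD T1:  M=3  r_T1=3
   5) CAS  T1:  M=4  r_T1=3 ✓
   6) CAS  T0:  M=4  r_T0=3 ✗
   7) LOAD T0:  M=4  r_T0=4
   8) CAS  T0:  M=5  r_T0=4 ✓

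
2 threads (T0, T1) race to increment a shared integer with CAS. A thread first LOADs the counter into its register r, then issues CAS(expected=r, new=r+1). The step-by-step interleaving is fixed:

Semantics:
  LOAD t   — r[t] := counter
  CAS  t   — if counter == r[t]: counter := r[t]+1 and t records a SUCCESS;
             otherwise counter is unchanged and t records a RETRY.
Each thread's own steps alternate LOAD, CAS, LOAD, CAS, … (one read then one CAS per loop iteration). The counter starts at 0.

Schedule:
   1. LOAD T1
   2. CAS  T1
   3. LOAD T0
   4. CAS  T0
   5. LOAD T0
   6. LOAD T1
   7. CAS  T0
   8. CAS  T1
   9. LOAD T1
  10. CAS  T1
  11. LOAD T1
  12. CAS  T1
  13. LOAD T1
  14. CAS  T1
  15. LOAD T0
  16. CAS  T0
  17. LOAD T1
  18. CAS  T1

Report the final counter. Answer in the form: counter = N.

counter = 8

1. LOAD T1 → mem=0 r[T1]=0 [LOAD]
2. CAS T1 → mem=1 r[T1]=0 [OK]
3. LOAD T0 → mem=1 r[T0]=1 [LOAD]
4. CAS T0 → mem=2 r[T0]=1 [OK]
5. LOAD T0 → mem=2 r[T0]=2 [LOAD]
6. LOAD T1 → mem=2 r[T1]=2 [LOAD]
7. CAS T0 → mem=3 r[T0]=2 [OK]
8. CAS T1 → mem=3 r[T1]=2 [RETRY]
9. LOAD T1 → mem=3 r[T1]=3 [LOAD]
10. CAS T1 → mem=4 r[T1]=3 [OK]
11. LOAD T1 → mem=4 r[T1]=4 [LOAD]
12. CAS T1 → mem=5 r[T1]=4 [OK]
13. LOAD T1 → mem=5 r[T1]=5 [LOAD]
14. CAS T1 → mem=6 r[T1]=5 [OK]
15. LOAD T0 → mem=6 r[T0]=6 [LOAD]
16. CAS T0 → mem=7 r[T0]=6 [OK]
17. LOAD T1 → mem=7 r[T1]=7 [LOAD]
18. CAS T1 → mem=8 r[T1]=7 [OK]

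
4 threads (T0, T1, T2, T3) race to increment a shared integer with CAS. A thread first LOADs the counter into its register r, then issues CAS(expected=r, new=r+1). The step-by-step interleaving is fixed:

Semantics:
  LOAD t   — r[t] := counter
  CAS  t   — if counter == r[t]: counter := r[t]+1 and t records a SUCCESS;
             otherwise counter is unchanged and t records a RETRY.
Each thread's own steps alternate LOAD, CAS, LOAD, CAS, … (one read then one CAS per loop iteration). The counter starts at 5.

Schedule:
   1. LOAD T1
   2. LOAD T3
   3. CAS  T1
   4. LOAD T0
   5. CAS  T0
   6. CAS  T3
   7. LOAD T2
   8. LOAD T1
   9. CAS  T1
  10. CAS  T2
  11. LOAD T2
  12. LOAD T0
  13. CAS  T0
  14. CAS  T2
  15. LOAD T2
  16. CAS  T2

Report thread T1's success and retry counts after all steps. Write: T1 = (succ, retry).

T1 = (2, 0)

T1 LOAD — after: cnt=5, r=5 — load
T3 LOAD — after: cnt=5, r=5 — load
T1 CAS — after: cnt=6, r=5 — ok
T0 LOAD — after: cnt=6, r=6 — load
T0 CAS — after: cnt=7, r=6 — ok
T3 CAS — after: cnt=7, r=5 — retry
T2 LOAD — after: cnt=7, r=7 — load
T1 LOAD — after: cnt=7, r=7 — load
T1 CAS — after: cnt=8, r=7 — ok
T2 CAS — after: cnt=8, r=7 — retry
T2 LOAD — after: cnt=8, r=8 — load
T0 LOAD — after: cnt=8, r=8 — load
T0 CAS — after: cnt=9, r=8 — ok
T2 CAS — after: cnt=9, r=8 — retry
T2 LOAD — after: cnt=9, r=9 — load
T2 CAS — after: cnt=10, r=9 — ok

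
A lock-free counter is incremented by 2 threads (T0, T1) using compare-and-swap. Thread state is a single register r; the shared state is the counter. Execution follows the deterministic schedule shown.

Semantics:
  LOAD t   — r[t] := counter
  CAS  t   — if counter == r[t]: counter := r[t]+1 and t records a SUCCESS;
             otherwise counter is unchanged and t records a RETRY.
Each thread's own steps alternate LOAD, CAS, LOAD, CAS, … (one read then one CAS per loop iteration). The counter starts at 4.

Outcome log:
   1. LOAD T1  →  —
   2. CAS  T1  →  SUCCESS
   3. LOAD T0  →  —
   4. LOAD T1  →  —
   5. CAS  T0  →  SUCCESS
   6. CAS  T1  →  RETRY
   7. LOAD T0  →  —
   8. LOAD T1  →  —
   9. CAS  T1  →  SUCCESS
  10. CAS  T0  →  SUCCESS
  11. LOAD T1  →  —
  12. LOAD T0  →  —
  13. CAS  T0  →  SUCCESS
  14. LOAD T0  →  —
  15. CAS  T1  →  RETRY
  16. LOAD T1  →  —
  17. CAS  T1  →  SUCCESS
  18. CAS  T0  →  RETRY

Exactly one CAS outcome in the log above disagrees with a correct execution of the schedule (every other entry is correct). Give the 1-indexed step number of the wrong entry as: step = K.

step = 10

Reference trace:
T1 LOAD — after: cnt=4, r=4 — load
T1 CAS — after: cnt=5, r=4 — ok
T0 LOAD — after: cnt=5, r=5 — load
T1 LOAD — after: cnt=5, r=5 — load
T0 CAS — after: cnt=6, r=5 — ok
T1 CAS — after: cnt=6, r=5 — retry
T0 LOAD — after: cnt=6, r=6 — load
T1 LOAD — after: cnt=6, r=6 — load
T1 CAS — after: cnt=7, r=6 — ok
T0 CAS — after: cnt=7, r=6 — retry
T1 LOAD — after: cnt=7, r=7 — load
T0 LOAD — after: cnt=7, r=7 — load
T0 CAS — after: cnt=8, r=7 — ok
T0 LOAD — after: cnt=8, r=8 — load
T1 CAS — after: cnt=8, r=7 — retry
T1 LOAD — after: cnt=8, r=8 — load
T1 CAS — after: cnt=9, r=8 — ok
T0 CAS — after: cnt=9, r=8 — retry
Flip is step 10.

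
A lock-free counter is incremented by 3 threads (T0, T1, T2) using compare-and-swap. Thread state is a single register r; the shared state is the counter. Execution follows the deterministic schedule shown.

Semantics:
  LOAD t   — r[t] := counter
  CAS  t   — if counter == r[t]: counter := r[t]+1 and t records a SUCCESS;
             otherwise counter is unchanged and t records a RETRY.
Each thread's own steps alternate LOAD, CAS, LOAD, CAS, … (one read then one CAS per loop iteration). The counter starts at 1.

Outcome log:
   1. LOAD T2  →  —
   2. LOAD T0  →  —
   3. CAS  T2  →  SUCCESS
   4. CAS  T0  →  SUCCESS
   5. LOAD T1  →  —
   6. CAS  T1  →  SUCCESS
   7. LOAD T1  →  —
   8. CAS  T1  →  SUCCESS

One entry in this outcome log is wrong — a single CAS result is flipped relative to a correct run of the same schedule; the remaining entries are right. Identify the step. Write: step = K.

step = 4

Reference trace:
[1] T2.load  rd  (counter 1, T2.r 1)
[2] T0.load  rd  (counter 1, T0.r 1)
[3] T2.cas  hit  (counter 2, T2.r 1)
[4] T0.cas  miss  (counter 2, T0.r 1)
[5] T1.load  rd  (counter 2, T1.r 2)
[6] T1.cas  hit  (counter 3, T1.r 2)
[7] T1.load  rd  (counter 3, T1.r 3)
[8] T1.cas  hit  (counter 4, T1.r 3)
Log disagrees first at step 4.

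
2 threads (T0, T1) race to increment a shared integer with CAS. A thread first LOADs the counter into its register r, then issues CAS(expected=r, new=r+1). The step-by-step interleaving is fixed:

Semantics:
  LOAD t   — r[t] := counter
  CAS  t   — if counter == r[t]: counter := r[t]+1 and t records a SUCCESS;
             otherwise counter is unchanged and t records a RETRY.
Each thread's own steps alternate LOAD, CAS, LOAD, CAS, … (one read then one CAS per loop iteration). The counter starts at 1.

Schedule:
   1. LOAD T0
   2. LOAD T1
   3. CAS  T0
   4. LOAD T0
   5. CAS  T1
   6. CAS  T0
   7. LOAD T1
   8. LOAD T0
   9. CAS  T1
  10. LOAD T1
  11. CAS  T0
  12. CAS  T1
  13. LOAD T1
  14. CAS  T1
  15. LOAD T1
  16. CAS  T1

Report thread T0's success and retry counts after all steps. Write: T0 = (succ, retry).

   1) LOAD T0:  M=1  r_T0=1
   2) LOAD T1:  M=1  r_T1=1
   3) CAS  T0:  M=2  r_T0=1 ✓
   4) LOAD T0:  M=2  r_T0=2
   5) CAS  T1:  M=2  r_T1=1 ✗
   6) CAS  T0:  M=3  r_T0=2 ✓
   7) LOAD T1:  M=3  r_T1=3
   8) LOAD T0:  M=3  r_T0=3
   9) CAS  T1:  M=4  r_T1=3 ✓
  10) LOAD T1:  M=4  r_T1=4
  11) CAS  T0:  M=4  r_T0=3 ✗
  12) CAS  T1:  M=5  r_T1=4 ✓
  13) LOAD T1:  M=5  r_T1=5
  14) CAS  T1:  M=6  r_T1=5 ✓
  15) LOAD T1:  M=6  r_T1=6
  16) CAS  T1:  M=7  r_T1=6 ✓

T0 = (2, 1)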